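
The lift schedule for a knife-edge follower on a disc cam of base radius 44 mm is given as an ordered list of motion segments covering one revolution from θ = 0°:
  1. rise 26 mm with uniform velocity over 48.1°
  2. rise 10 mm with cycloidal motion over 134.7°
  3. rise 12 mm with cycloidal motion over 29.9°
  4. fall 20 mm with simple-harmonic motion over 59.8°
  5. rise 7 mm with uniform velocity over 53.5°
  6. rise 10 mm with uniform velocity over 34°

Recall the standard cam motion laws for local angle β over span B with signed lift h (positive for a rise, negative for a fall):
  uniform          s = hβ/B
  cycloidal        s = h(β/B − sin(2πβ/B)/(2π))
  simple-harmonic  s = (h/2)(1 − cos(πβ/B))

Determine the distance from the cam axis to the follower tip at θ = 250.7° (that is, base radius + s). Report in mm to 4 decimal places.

seg 1 [0°–48.1°] uniform, h=26: full span → s += 26 → s = 26.0000
seg 2 [48.1°–182.8°] cycloidal, h=10: full span → s += 10 → s = 36.0000
seg 3 [182.8°–212.7°] cycloidal, h=12: full span → s += 12 → s = 48.0000
seg 4 [212.7°–272.5°] simple-harmonic, h=-20: θ=250.7° here. β=38, B=59.8. -20/2·(1 − cos(π·0.6355)) = -14.1281 → s = 33.8719
radial distance = base radius + s = 44 + 33.8719 = 77.8719

77.8719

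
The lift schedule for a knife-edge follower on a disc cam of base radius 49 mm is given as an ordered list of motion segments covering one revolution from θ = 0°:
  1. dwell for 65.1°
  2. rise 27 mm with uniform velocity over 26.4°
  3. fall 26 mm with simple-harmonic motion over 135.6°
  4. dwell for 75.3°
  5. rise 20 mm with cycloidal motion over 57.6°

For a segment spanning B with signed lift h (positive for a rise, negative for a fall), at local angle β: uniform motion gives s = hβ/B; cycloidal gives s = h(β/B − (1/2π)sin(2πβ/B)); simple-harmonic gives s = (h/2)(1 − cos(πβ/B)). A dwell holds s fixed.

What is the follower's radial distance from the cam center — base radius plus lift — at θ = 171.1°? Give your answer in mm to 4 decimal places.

seg 1 [0°–65.1°] dwell: s stays 0.0000
seg 2 [65.1°–91.5°] uniform, h=27: full span → s += 27 → s = 27.0000
seg 3 [91.5°–227.1°] simple-harmonic, h=-26: θ=171.1° here. β=79.6, B=135.6. -26/2·(1 − cos(π·0.5870)) = -16.5099 → s = 10.4901
radial distance = base radius + s = 49 + 10.4901 = 59.4901

59.4901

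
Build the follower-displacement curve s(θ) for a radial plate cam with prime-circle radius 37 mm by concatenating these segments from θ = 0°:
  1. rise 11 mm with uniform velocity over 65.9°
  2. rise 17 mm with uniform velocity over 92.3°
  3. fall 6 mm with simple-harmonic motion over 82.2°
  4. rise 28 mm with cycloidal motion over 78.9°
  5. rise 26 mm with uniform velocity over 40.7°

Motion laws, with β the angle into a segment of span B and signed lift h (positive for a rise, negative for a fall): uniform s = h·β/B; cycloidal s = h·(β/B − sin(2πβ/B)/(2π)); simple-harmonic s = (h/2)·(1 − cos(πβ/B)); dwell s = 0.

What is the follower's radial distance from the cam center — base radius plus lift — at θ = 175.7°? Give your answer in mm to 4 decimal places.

seg 1 [0°–65.9°] uniform, h=11: full span → s += 11 → s = 11.0000
seg 2 [65.9°–158.2°] uniform, h=17: full span → s += 17 → s = 28.0000
seg 3 [158.2°–240.4°] simple-harmonic, h=-6: θ=175.7° here. β=17.5, B=82.2. -6/2·(1 − cos(π·0.2129)) = -0.6464 → s = 27.3536
radial distance = base radius + s = 37 + 27.3536 = 64.3536

64.3536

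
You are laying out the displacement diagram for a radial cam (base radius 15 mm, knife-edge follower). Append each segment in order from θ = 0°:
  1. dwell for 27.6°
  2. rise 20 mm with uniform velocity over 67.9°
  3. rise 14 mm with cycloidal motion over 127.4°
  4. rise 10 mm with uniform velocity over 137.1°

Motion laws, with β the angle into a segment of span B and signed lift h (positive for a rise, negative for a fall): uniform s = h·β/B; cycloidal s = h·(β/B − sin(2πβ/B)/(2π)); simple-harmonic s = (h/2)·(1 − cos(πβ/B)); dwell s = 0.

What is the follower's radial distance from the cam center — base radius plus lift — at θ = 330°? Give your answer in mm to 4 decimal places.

seg 1 [0°–27.6°] dwell: s stays 0.0000
seg 2 [27.6°–95.5°] uniform, h=20: full span → s += 20 → s = 20.0000
seg 3 [95.5°–222.9°] cycloidal, h=14: full span → s += 14 → s = 34.0000
seg 4 [222.9°–360°] uniform, h=10: θ=330° here. β=107.1, B=137.1. 10·107.1/137.1 = 7.8118 → s = 41.8118
radial distance = base radius + s = 15 + 41.8118 = 56.8118

56.8118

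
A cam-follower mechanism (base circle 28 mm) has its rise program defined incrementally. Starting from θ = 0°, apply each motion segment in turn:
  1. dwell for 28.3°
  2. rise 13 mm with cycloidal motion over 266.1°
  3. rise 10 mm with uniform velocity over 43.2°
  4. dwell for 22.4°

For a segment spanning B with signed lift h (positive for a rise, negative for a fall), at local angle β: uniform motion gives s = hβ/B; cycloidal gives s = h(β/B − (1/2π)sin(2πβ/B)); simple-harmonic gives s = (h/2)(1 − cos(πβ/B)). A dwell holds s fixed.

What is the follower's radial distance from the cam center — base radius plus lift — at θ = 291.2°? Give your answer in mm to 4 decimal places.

seg 1 [0°–28.3°] dwell: s stays 0.0000
seg 2 [28.3°–294.4°] cycloidal, h=13: θ=291.2° here. β=262.9, B=266.1. 13·(0.9880 − sin(2π·0.9880)/(2π)) = 12.9999 → s = 12.9999
radial distance = base radius + s = 28 + 12.9999 = 40.9999

40.9999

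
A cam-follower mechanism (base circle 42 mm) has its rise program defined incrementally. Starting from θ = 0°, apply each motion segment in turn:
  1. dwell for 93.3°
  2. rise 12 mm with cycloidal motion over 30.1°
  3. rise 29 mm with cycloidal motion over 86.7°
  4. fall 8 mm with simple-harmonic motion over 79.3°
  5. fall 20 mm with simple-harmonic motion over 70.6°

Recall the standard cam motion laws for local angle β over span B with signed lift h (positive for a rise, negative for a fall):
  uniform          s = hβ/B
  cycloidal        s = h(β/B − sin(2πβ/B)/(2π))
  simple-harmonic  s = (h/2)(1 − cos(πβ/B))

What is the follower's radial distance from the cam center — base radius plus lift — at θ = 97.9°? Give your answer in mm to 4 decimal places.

seg 1 [0°–93.3°] dwell: s stays 0.0000
seg 2 [93.3°–123.4°] cycloidal, h=12: θ=97.9° here. β=4.6, B=30.1. 12·(0.1528 − sin(2π·0.1528)/(2π)) = 0.2691 → s = 0.2691
radial distance = base radius + s = 42 + 0.2691 = 42.2691

42.2691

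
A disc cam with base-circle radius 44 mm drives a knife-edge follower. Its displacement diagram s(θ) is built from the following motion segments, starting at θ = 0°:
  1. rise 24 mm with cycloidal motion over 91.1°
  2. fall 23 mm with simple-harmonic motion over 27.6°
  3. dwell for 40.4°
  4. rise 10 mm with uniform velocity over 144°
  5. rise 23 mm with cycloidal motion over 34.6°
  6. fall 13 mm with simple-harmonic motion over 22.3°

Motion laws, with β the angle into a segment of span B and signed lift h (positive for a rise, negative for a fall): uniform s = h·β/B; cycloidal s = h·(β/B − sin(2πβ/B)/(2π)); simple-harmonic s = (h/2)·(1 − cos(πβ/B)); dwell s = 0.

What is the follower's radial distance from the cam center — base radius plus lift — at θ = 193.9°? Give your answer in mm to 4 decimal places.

seg 1 [0°–91.1°] cycloidal, h=24: full span → s += 24 → s = 24.0000
seg 2 [91.1°–118.7°] simple-harmonic, h=-23: full span → s += -23 → s = 1.0000
seg 3 [118.7°–159.1°] dwell: s stays 1.0000
seg 4 [159.1°–303.1°] uniform, h=10: θ=193.9° here. β=34.8, B=144. 10·34.8/144 = 2.4167 → s = 3.4167
radial distance = base radius + s = 44 + 3.4167 = 47.4167

47.4167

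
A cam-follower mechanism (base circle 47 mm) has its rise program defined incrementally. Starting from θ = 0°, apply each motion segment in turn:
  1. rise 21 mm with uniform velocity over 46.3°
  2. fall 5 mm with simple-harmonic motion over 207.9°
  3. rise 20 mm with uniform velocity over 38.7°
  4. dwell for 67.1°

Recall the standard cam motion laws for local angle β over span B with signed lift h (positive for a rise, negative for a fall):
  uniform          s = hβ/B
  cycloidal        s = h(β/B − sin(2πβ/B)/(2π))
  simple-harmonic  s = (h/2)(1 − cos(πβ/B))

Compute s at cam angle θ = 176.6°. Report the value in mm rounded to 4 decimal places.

seg 1 [0°–46.3°] uniform, h=21: full span → s += 21 → s = 21.0000
seg 2 [46.3°–254.2°] simple-harmonic, h=-5: θ=176.6° here. β=130.3, B=207.9. -5/2·(1 − cos(π·0.6267)) = -3.4693 → s = 17.5307

17.5307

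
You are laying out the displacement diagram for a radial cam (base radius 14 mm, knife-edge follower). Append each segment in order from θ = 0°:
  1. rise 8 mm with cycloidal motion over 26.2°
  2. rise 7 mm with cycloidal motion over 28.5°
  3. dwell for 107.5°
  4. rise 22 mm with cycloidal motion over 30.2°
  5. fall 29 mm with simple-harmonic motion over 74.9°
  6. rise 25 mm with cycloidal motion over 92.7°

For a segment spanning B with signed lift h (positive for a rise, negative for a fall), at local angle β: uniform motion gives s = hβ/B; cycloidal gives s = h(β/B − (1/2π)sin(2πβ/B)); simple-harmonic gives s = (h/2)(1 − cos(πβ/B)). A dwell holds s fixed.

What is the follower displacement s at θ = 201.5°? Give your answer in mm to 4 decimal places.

seg 1 [0°–26.2°] cycloidal, h=8: full span → s += 8 → s = 8.0000
seg 2 [26.2°–54.7°] cycloidal, h=7: full span → s += 7 → s = 15.0000
seg 3 [54.7°–162.2°] dwell: s stays 15.0000
seg 4 [162.2°–192.4°] cycloidal, h=22: full span → s += 22 → s = 37.0000
seg 5 [192.4°–267.3°] simple-harmonic, h=-29: θ=201.5° here. β=9.1, B=74.9. -29/2·(1 − cos(π·0.1215)) = -1.0435 → s = 35.9565

35.9565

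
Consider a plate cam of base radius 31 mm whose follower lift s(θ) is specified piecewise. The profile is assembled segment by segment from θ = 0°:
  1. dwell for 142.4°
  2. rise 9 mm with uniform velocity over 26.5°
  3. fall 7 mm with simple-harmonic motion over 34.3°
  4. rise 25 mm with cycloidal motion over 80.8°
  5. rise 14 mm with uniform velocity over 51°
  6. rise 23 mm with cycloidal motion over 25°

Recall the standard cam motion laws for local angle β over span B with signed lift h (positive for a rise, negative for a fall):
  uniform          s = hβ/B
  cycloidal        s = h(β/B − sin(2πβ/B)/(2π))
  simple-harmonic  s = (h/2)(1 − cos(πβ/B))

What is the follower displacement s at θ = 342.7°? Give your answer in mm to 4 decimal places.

seg 1 [0°–142.4°] dwell: s stays 0.0000
seg 2 [142.4°–168.9°] uniform, h=9: full span → s += 9 → s = 9.0000
seg 3 [168.9°–203.2°] simple-harmonic, h=-7: full span → s += -7 → s = 2.0000
seg 4 [203.2°–284°] cycloidal, h=25: full span → s += 25 → s = 27.0000
seg 5 [284°–335°] uniform, h=14: full span → s += 14 → s = 41.0000
seg 6 [335°–360°] cycloidal, h=23: θ=342.7° here. β=7.7, B=25. 23·(0.3080 − sin(2π·0.3080)/(2π)) = 3.6638 → s = 44.6638

44.6638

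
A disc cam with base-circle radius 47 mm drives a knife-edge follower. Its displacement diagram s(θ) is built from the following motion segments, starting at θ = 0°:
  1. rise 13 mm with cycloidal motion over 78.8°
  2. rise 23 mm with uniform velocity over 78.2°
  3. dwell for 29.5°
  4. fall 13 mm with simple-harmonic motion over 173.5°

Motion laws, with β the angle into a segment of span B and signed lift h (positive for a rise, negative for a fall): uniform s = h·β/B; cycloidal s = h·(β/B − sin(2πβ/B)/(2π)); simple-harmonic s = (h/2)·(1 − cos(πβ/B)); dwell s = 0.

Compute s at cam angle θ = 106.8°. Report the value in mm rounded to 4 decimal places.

seg 1 [0°–78.8°] cycloidal, h=13: full span → s += 13 → s = 13.0000
seg 2 [78.8°–157°] uniform, h=23: θ=106.8° here. β=28, B=78.2. 23·28/78.2 = 8.2353 → s = 21.2353

21.2353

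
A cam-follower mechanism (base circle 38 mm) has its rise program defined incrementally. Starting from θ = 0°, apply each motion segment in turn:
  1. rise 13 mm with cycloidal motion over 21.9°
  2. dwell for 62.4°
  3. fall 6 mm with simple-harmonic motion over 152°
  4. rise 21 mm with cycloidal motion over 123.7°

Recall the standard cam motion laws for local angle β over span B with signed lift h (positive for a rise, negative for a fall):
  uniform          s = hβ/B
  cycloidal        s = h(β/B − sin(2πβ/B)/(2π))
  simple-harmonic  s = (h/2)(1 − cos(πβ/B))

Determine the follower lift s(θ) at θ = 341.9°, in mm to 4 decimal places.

seg 1 [0°–21.9°] cycloidal, h=13: full span → s += 13 → s = 13.0000
seg 2 [21.9°–84.3°] dwell: s stays 13.0000
seg 3 [84.3°–236.3°] simple-harmonic, h=-6: full span → s += -6 → s = 7.0000
seg 4 [236.3°–360°] cycloidal, h=21: θ=341.9° here. β=105.6, B=123.7. 21·(0.8537 − sin(2π·0.8537)/(2π)) = 20.5851 → s = 27.5851

27.5851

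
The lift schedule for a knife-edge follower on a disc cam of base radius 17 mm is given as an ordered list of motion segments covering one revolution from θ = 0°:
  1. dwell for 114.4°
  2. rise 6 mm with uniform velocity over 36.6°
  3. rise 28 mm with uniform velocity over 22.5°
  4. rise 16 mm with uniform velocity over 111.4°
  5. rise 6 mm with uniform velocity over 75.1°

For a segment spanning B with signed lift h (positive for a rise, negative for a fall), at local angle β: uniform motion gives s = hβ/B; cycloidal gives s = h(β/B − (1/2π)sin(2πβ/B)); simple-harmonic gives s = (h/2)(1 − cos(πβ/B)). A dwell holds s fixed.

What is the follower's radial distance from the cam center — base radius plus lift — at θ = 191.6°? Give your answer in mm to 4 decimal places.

seg 1 [0°–114.4°] dwell: s stays 0.0000
seg 2 [114.4°–151°] uniform, h=6: full span → s += 6 → s = 6.0000
seg 3 [151°–173.5°] uniform, h=28: full span → s += 28 → s = 34.0000
seg 4 [173.5°–284.9°] uniform, h=16: θ=191.6° here. β=18.1, B=111.4. 16·18.1/111.4 = 2.5996 → s = 36.5996
radial distance = base radius + s = 17 + 36.5996 = 53.5996

53.5996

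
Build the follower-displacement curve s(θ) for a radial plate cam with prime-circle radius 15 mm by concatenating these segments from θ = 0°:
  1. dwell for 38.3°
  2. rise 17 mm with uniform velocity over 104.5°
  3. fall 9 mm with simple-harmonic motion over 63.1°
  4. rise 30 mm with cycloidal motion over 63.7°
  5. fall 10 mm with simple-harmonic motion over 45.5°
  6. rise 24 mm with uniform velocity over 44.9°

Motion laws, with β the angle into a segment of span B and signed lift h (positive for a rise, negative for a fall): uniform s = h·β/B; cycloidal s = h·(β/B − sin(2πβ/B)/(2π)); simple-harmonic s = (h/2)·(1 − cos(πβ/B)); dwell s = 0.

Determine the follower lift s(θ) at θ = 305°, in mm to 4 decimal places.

seg 1 [0°–38.3°] dwell: s stays 0.0000
seg 2 [38.3°–142.8°] uniform, h=17: full span → s += 17 → s = 17.0000
seg 3 [142.8°–205.9°] simple-harmonic, h=-9: full span → s += -9 → s = 8.0000
seg 4 [205.9°–269.6°] cycloidal, h=30: full span → s += 30 → s = 38.0000
seg 5 [269.6°–315.1°] simple-harmonic, h=-10: θ=305° here. β=35.4, B=45.5. -10/2·(1 − cos(π·0.7780)) = -8.8327 → s = 29.1673

29.1673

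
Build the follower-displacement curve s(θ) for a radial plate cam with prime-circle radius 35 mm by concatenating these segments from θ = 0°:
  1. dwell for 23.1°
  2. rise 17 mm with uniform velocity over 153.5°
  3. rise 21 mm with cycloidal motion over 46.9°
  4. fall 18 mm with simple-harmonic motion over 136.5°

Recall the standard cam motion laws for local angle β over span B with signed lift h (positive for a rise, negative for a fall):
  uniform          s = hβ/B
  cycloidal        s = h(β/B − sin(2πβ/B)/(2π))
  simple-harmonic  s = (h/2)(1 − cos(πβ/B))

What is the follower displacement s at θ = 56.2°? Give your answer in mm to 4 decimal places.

seg 1 [0°–23.1°] dwell: s stays 0.0000
seg 2 [23.1°–176.6°] uniform, h=17: θ=56.2° here. β=33.1, B=153.5. 17·33.1/153.5 = 3.6658 → s = 3.6658

3.6658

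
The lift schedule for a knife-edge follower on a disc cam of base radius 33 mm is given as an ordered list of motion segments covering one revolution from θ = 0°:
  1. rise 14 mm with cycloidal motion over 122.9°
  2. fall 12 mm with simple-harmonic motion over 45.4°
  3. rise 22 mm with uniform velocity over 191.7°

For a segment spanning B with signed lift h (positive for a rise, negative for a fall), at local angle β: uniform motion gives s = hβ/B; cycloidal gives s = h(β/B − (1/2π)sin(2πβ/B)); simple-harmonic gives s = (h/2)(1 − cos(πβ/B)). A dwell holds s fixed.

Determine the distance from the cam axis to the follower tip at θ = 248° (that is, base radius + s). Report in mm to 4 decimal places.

seg 1 [0°–122.9°] cycloidal, h=14: full span → s += 14 → s = 14.0000
seg 2 [122.9°–168.3°] simple-harmonic, h=-12: full span → s += -12 → s = 2.0000
seg 3 [168.3°–360°] uniform, h=22: θ=248° here. β=79.7, B=191.7. 22·79.7/191.7 = 9.1466 → s = 11.1466
radial distance = base radius + s = 33 + 11.1466 = 44.1466

44.1466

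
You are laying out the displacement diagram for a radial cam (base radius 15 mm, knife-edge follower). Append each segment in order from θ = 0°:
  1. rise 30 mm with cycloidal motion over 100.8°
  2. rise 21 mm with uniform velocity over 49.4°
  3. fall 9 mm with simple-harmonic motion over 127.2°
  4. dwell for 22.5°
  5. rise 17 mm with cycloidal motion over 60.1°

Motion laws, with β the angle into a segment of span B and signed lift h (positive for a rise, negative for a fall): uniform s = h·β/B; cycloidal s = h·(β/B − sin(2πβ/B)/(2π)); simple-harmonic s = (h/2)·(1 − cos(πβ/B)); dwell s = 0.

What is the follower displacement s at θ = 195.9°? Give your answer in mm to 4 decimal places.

seg 1 [0°–100.8°] cycloidal, h=30: full span → s += 30 → s = 30.0000
seg 2 [100.8°–150.2°] uniform, h=21: full span → s += 21 → s = 51.0000
seg 3 [150.2°–277.4°] simple-harmonic, h=-9: θ=195.9° here. β=45.7, B=127.2. -9/2·(1 − cos(π·0.3593)) = -2.5747 → s = 48.4253

48.4253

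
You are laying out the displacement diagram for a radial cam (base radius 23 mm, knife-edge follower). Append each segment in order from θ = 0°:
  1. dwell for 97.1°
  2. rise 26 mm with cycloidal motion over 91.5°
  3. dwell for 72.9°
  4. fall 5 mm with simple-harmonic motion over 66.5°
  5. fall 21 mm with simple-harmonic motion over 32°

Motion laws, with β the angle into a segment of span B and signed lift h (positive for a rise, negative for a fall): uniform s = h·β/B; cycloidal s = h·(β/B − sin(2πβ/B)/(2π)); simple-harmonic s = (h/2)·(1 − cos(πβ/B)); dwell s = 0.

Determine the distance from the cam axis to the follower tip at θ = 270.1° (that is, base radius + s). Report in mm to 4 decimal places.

seg 1 [0°–97.1°] dwell: s stays 0.0000
seg 2 [97.1°–188.6°] cycloidal, h=26: full span → s += 26 → s = 26.0000
seg 3 [188.6°–261.5°] dwell: s stays 26.0000
seg 4 [261.5°–328°] simple-harmonic, h=-5: θ=270.1° here. β=8.6, B=66.5. -5/2·(1 − cos(π·0.1293)) = -0.2035 → s = 25.7965
radial distance = base radius + s = 23 + 25.7965 = 48.7965

48.7965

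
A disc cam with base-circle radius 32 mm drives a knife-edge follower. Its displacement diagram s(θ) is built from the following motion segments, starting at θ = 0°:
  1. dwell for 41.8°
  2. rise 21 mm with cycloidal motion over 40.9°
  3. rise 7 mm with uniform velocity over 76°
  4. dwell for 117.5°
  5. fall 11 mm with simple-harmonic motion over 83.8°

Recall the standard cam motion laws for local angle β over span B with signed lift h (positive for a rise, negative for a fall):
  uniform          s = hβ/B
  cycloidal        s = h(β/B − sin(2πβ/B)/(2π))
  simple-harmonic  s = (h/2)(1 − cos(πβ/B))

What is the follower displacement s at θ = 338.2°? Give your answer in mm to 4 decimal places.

seg 1 [0°–41.8°] dwell: s stays 0.0000
seg 2 [41.8°–82.7°] cycloidal, h=21: full span → s += 21 → s = 21.0000
seg 3 [82.7°–158.7°] uniform, h=7: full span → s += 7 → s = 28.0000
seg 4 [158.7°–276.2°] dwell: s stays 28.0000
seg 5 [276.2°–360°] simple-harmonic, h=-11: θ=338.2° here. β=62, B=83.8. -11/2·(1 − cos(π·0.7399)) = -9.2632 → s = 18.7368

18.7368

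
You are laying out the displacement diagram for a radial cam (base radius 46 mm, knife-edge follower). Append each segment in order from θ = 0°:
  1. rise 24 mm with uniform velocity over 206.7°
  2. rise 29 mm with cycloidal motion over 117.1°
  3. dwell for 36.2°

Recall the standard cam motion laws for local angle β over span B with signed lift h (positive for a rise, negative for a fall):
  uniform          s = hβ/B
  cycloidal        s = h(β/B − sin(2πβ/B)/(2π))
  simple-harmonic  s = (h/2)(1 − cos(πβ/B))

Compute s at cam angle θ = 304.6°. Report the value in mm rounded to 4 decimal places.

seg 1 [0°–206.7°] uniform, h=24: full span → s += 24 → s = 24.0000
seg 2 [206.7°–323.8°] cycloidal, h=29: θ=304.6° here. β=97.9, B=117.1. 29·(0.8360 − sin(2π·0.8360)/(2π)) = 28.2024 → s = 52.2024

52.2024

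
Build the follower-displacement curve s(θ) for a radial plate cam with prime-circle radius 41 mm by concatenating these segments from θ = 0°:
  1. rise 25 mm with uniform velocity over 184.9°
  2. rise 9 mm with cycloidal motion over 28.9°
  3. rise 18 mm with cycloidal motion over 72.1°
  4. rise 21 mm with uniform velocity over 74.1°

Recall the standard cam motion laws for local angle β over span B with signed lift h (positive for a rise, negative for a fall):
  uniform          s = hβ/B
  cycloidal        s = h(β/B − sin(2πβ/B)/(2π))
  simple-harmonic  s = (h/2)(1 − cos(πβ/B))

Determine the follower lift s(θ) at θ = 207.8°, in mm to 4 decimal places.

seg 1 [0°–184.9°] uniform, h=25: full span → s += 25 → s = 25.0000
seg 2 [184.9°–213.8°] cycloidal, h=9: θ=207.8° here. β=22.9, B=28.9. 9·(0.7924 − sin(2π·0.7924)/(2π)) = 8.5134 → s = 33.5134

33.5134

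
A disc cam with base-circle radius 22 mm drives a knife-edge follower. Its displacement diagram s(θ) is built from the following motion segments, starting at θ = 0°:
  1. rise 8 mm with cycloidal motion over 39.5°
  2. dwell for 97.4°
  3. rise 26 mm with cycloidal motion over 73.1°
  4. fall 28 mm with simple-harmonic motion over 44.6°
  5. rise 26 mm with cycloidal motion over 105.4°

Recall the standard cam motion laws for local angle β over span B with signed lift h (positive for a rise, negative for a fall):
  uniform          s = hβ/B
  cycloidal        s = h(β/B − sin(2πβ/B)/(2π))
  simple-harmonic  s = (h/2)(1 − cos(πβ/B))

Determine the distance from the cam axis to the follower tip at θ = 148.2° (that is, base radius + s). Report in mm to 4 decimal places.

seg 1 [0°–39.5°] cycloidal, h=8: full span → s += 8 → s = 8.0000
seg 2 [39.5°–136.9°] dwell: s stays 8.0000
seg 3 [136.9°–210°] cycloidal, h=26: θ=148.2° here. β=11.3, B=73.1. 26·(0.1546 − sin(2π·0.1546)/(2π)) = 0.6028 → s = 8.6028
radial distance = base radius + s = 22 + 8.6028 = 30.6028

30.6028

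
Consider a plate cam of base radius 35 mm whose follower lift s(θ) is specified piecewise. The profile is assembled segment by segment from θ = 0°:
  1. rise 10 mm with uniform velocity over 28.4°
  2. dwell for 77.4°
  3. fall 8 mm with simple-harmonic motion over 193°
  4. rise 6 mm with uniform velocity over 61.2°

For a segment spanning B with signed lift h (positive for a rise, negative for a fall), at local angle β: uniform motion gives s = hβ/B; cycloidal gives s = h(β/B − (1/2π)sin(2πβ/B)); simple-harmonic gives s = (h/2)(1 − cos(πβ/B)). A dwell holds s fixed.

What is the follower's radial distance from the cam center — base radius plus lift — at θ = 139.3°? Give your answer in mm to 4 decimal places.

seg 1 [0°–28.4°] uniform, h=10: full span → s += 10 → s = 10.0000
seg 2 [28.4°–105.8°] dwell: s stays 10.0000
seg 3 [105.8°–298.8°] simple-harmonic, h=-8: θ=139.3° here. β=33.5, B=193. -8/2·(1 − cos(π·0.1736)) = -0.5801 → s = 9.4199
radial distance = base radius + s = 35 + 9.4199 = 44.4199

44.4199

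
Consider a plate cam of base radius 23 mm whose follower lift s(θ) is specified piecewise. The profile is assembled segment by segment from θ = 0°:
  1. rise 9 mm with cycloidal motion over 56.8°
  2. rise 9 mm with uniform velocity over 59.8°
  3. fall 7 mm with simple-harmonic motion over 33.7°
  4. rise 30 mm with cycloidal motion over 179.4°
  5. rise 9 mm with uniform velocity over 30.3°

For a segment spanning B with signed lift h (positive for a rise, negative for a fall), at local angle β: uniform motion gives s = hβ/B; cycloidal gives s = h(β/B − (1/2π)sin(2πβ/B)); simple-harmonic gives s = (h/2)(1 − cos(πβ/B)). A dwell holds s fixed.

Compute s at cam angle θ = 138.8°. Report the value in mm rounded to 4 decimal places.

seg 1 [0°–56.8°] cycloidal, h=9: full span → s += 9 → s = 9.0000
seg 2 [56.8°–116.6°] uniform, h=9: full span → s += 9 → s = 18.0000
seg 3 [116.6°–150.3°] simple-harmonic, h=-7: θ=138.8° here. β=22.2, B=33.7. -7/2·(1 − cos(π·0.6588)) = -5.1741 → s = 12.8259

12.8259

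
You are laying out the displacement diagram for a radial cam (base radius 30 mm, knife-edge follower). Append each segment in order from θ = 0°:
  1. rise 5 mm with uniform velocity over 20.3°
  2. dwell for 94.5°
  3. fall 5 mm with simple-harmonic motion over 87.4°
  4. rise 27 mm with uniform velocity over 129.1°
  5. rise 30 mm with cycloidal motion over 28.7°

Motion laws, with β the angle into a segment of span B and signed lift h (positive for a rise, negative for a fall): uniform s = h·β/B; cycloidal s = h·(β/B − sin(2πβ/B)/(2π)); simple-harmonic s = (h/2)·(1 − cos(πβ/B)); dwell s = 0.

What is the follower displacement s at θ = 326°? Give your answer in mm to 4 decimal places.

seg 1 [0°–20.3°] uniform, h=5: full span → s += 5 → s = 5.0000
seg 2 [20.3°–114.8°] dwell: s stays 5.0000
seg 3 [114.8°–202.2°] simple-harmonic, h=-5: full span → s += -5 → s = 0.0000
seg 4 [202.2°–331.3°] uniform, h=27: θ=326° here. β=123.8, B=129.1. 27·123.8/129.1 = 25.8916 → s = 25.8916

25.8916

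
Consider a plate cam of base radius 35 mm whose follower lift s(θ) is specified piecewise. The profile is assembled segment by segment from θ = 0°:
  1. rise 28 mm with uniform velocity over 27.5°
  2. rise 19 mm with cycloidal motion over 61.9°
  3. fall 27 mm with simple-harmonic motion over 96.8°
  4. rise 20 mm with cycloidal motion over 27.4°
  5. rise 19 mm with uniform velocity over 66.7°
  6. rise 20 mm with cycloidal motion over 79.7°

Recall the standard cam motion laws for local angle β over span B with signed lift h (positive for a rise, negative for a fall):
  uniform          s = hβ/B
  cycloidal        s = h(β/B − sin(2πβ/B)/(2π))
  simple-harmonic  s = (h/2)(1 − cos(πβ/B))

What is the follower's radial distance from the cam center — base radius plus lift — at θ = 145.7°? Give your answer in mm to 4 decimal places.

seg 1 [0°–27.5°] uniform, h=28: full span → s += 28 → s = 28.0000
seg 2 [27.5°–89.4°] cycloidal, h=19: full span → s += 19 → s = 47.0000
seg 3 [89.4°–186.2°] simple-harmonic, h=-27: θ=145.7° here. β=56.3, B=96.8. -27/2·(1 − cos(π·0.5816)) = -16.9235 → s = 30.0765
radial distance = base radius + s = 35 + 30.0765 = 65.0765

65.0765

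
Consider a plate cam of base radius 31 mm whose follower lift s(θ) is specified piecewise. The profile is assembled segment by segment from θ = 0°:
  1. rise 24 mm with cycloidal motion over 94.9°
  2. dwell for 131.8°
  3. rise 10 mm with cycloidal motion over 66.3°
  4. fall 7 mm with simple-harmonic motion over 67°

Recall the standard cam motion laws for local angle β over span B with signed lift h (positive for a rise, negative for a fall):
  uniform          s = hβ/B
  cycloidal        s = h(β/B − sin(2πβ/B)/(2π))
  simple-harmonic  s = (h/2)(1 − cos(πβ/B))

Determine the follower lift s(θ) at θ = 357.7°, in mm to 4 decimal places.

seg 1 [0°–94.9°] cycloidal, h=24: full span → s += 24 → s = 24.0000
seg 2 [94.9°–226.7°] dwell: s stays 24.0000
seg 3 [226.7°–293°] cycloidal, h=10: full span → s += 10 → s = 34.0000
seg 4 [293°–360°] simple-harmonic, h=-7: θ=357.7° here. β=64.7, B=67. -7/2·(1 − cos(π·0.9657)) = -6.9797 → s = 27.0203

27.0203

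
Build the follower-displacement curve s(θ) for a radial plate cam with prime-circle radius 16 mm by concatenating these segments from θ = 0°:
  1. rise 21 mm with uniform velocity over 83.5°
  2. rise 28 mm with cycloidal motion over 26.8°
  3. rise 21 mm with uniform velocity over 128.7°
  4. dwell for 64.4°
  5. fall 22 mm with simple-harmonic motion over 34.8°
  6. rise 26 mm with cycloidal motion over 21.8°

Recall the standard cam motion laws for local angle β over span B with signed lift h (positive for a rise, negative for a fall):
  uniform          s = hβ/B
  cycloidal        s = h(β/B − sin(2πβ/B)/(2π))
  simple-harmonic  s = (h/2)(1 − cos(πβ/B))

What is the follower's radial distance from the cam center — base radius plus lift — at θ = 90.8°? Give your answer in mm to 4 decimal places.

seg 1 [0°–83.5°] uniform, h=21: full span → s += 21 → s = 21.0000
seg 2 [83.5°–110.3°] cycloidal, h=28: θ=90.8° here. β=7.3, B=26.8. 28·(0.2724 − sin(2π·0.2724)/(2π)) = 3.2145 → s = 24.2145
radial distance = base radius + s = 16 + 24.2145 = 40.2145

40.2145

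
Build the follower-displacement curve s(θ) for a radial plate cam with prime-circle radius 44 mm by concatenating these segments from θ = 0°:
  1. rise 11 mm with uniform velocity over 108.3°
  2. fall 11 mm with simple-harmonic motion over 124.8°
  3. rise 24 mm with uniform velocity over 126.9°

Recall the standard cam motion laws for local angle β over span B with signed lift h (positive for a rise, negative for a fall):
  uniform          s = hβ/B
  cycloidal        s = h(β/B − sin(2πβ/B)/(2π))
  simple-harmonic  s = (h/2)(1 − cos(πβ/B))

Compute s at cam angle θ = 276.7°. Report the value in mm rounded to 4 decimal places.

seg 1 [0°–108.3°] uniform, h=11: full span → s += 11 → s = 11.0000
seg 2 [108.3°–233.1°] simple-harmonic, h=-11: full span → s += -11 → s = 0.0000
seg 3 [233.1°–360°] uniform, h=24: θ=276.7° here. β=43.6, B=126.9. 24·43.6/126.9 = 8.2459 → s = 8.2459

8.2459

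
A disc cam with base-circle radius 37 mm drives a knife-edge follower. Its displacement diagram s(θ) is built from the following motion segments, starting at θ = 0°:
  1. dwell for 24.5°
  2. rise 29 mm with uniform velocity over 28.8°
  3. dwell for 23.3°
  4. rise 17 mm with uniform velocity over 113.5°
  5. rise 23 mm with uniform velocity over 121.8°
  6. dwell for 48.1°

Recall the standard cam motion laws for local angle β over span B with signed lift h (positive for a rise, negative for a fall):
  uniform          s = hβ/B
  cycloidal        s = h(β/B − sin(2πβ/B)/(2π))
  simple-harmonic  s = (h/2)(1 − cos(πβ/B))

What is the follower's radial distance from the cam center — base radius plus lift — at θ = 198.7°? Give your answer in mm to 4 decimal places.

seg 1 [0°–24.5°] dwell: s stays 0.0000
seg 2 [24.5°–53.3°] uniform, h=29: full span → s += 29 → s = 29.0000
seg 3 [53.3°–76.6°] dwell: s stays 29.0000
seg 4 [76.6°–190.1°] uniform, h=17: full span → s += 17 → s = 46.0000
seg 5 [190.1°–311.9°] uniform, h=23: θ=198.7° here. β=8.6, B=121.8. 23·8.6/121.8 = 1.6240 → s = 47.6240
radial distance = base radius + s = 37 + 47.6240 = 84.6240

84.6240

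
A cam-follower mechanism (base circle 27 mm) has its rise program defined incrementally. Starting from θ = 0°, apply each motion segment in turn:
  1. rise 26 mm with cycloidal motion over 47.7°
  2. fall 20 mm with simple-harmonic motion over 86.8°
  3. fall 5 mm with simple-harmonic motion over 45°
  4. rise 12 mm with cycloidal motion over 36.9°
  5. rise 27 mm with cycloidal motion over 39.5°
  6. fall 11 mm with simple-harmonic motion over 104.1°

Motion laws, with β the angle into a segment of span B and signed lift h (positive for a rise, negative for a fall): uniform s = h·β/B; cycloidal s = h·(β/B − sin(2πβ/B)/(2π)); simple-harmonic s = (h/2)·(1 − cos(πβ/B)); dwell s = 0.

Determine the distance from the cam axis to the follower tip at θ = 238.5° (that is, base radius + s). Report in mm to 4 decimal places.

seg 1 [0°–47.7°] cycloidal, h=26: full span → s += 26 → s = 26.0000
seg 2 [47.7°–134.5°] simple-harmonic, h=-20: full span → s += -20 → s = 6.0000
seg 3 [134.5°–179.5°] simple-harmonic, h=-5: full span → s += -5 → s = 1.0000
seg 4 [179.5°–216.4°] cycloidal, h=12: full span → s += 12 → s = 13.0000
seg 5 [216.4°–255.9°] cycloidal, h=27: θ=238.5° here. β=22.1, B=39.5. 27·(0.5595 − sin(2π·0.5595)/(2π)) = 16.6755 → s = 29.6755
radial distance = base radius + s = 27 + 29.6755 = 56.6755

56.6755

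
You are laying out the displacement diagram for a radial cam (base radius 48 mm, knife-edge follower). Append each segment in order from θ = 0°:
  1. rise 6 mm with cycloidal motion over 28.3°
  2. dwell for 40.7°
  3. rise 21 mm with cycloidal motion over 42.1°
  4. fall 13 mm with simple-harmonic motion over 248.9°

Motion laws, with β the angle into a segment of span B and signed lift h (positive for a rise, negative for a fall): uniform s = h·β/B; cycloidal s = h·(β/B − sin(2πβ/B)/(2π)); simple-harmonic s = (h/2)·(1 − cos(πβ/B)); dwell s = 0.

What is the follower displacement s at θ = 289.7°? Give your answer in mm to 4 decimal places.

seg 1 [0°–28.3°] cycloidal, h=6: full span → s += 6 → s = 6.0000
seg 2 [28.3°–69°] dwell: s stays 6.0000
seg 3 [69°–111.1°] cycloidal, h=21: full span → s += 21 → s = 27.0000
seg 4 [111.1°–360°] simple-harmonic, h=-13: θ=289.7° here. β=178.6, B=248.9. -13/2·(1 − cos(π·0.7176)) = -10.6047 → s = 16.3953

16.3953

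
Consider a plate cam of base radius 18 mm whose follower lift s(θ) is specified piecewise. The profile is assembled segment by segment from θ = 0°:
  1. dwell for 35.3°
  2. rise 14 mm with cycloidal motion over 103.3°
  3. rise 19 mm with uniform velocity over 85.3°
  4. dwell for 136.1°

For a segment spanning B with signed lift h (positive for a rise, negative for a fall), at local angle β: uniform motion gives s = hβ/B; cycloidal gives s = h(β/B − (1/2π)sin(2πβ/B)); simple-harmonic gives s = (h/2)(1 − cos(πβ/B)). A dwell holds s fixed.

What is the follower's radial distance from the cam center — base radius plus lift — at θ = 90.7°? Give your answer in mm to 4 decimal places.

seg 1 [0°–35.3°] dwell: s stays 0.0000
seg 2 [35.3°–138.6°] cycloidal, h=14: θ=90.7° here. β=55.4, B=103.3. 14·(0.5363 − sin(2π·0.5363)/(2π)) = 8.0121 → s = 8.0121
radial distance = base radius + s = 18 + 8.0121 = 26.0121

26.0121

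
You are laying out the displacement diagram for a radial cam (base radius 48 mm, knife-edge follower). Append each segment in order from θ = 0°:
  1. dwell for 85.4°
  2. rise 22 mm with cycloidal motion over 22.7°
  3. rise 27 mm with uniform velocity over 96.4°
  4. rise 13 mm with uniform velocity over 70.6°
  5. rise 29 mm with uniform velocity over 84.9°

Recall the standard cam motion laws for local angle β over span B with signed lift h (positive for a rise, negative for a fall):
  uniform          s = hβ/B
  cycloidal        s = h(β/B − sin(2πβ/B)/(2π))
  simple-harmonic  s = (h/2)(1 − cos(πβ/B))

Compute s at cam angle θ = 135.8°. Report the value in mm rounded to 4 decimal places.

seg 1 [0°–85.4°] dwell: s stays 0.0000
seg 2 [85.4°–108.1°] cycloidal, h=22: full span → s += 22 → s = 22.0000
seg 3 [108.1°–204.5°] uniform, h=27: θ=135.8° here. β=27.7, B=96.4. 27·27.7/96.4 = 7.7583 → s = 29.7583

29.7583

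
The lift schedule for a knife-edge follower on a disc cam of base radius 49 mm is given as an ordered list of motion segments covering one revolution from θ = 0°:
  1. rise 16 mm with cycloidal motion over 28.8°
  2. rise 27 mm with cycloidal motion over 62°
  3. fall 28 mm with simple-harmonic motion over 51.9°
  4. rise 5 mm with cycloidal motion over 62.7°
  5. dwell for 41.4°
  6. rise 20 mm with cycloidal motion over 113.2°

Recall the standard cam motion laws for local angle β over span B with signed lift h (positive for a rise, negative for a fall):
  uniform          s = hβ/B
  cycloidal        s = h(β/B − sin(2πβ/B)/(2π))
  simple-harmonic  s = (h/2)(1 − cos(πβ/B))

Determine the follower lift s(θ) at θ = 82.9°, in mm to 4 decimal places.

seg 1 [0°–28.8°] cycloidal, h=16: full span → s += 16 → s = 16.0000
seg 2 [28.8°–90.8°] cycloidal, h=27: θ=82.9° here. β=54.1, B=62. 27·(0.8726 − sin(2π·0.8726)/(2π)) = 26.6441 → s = 42.6441

42.6441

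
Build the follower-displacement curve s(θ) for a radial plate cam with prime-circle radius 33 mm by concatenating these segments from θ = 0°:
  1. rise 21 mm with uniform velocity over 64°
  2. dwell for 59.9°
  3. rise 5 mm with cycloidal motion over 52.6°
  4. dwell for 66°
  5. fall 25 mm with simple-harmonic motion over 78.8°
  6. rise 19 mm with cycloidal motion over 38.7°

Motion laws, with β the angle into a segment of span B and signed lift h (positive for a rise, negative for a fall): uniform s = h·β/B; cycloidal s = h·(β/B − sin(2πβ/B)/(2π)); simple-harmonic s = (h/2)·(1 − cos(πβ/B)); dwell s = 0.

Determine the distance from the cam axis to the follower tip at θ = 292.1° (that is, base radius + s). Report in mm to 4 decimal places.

seg 1 [0°–64°] uniform, h=21: full span → s += 21 → s = 21.0000
seg 2 [64°–123.9°] dwell: s stays 21.0000
seg 3 [123.9°–176.5°] cycloidal, h=5: full span → s += 5 → s = 26.0000
seg 4 [176.5°–242.5°] dwell: s stays 26.0000
seg 5 [242.5°–321.3°] simple-harmonic, h=-25: θ=292.1° here. β=49.6, B=78.8. -25/2·(1 − cos(π·0.6294)) = -17.4442 → s = 8.5558
radial distance = base radius + s = 33 + 8.5558 = 41.5558

41.5558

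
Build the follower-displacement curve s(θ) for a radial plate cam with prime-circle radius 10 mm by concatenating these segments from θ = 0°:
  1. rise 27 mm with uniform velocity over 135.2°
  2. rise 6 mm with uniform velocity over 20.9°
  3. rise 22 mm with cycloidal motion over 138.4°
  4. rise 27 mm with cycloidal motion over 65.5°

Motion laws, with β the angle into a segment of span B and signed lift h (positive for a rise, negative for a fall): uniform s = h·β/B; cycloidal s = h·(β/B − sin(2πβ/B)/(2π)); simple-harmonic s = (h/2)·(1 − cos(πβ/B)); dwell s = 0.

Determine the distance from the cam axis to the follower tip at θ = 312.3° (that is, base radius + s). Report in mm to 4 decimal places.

seg 1 [0°–135.2°] uniform, h=27: full span → s += 27 → s = 27.0000
seg 2 [135.2°–156.1°] uniform, h=6: full span → s += 6 → s = 33.0000
seg 3 [156.1°–294.5°] cycloidal, h=22: full span → s += 22 → s = 55.0000
seg 4 [294.5°–360°] cycloidal, h=27: θ=312.3° here. β=17.8, B=65.5. 27·(0.2718 − sin(2π·0.2718)/(2π)) = 3.0803 → s = 58.0803
radial distance = base radius + s = 10 + 58.0803 = 68.0803

68.0803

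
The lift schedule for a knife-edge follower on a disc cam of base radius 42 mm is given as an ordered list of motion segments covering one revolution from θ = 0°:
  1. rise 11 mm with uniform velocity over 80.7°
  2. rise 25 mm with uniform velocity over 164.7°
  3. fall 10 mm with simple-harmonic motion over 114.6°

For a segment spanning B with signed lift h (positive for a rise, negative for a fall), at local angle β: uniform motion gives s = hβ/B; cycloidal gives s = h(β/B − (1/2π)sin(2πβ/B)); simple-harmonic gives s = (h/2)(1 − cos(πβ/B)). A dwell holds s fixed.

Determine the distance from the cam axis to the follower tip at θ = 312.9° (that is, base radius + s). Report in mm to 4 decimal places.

seg 1 [0°–80.7°] uniform, h=11: full span → s += 11 → s = 11.0000
seg 2 [80.7°–245.4°] uniform, h=25: full span → s += 25 → s = 36.0000
seg 3 [245.4°–360°] simple-harmonic, h=-10: θ=312.9° here. β=67.5, B=114.6. -10/2·(1 − cos(π·0.5890)) = -6.3799 → s = 29.6201
radial distance = base radius + s = 42 + 29.6201 = 71.6201

71.6201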